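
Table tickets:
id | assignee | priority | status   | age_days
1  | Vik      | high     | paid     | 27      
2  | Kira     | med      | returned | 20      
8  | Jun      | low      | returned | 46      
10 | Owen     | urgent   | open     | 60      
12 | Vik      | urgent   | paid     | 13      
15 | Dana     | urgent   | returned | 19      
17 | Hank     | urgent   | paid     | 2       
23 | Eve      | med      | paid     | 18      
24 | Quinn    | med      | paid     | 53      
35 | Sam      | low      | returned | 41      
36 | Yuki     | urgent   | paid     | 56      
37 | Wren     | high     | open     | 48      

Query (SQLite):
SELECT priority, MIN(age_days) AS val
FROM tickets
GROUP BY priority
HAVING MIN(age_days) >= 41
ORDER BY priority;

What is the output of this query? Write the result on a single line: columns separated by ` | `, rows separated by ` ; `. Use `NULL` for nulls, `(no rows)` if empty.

low | 41

Partition tickets by priority; compute MIN(age_days) within each group.
HAVING: keep groups where MIN(age_days) >= 41.
  high: ids {1, 37} → MIN(age_days)=27
  low: ids {8, 35} → MIN(age_days)=41
  med: ids {2, 23, 24} → MIN(age_days)=18
  urgent: ids {10, 12, 15, 17, 36} → MIN(age_days)=2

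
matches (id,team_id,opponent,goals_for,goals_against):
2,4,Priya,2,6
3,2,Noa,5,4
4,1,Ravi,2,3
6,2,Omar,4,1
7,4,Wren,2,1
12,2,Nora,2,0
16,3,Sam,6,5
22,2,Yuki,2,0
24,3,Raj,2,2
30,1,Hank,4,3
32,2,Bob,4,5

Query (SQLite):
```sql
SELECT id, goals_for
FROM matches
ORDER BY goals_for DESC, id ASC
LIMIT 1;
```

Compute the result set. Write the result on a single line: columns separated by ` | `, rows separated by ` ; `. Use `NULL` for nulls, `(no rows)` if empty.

16 | 6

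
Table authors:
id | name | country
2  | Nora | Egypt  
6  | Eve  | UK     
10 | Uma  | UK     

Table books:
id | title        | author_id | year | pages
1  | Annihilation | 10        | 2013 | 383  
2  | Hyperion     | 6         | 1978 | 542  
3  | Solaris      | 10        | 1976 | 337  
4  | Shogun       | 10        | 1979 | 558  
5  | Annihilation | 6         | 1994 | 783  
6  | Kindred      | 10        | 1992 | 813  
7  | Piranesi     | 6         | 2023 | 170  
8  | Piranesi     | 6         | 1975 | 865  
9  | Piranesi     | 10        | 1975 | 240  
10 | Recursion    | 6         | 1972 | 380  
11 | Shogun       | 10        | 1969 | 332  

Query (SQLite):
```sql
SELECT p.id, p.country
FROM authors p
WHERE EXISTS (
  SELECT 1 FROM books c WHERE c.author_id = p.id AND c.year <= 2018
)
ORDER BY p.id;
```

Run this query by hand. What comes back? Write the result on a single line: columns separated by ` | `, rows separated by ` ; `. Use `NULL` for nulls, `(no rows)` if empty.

For each authors row, check whether any books with matching author_id has year <= 2018.
Keep rows where that is true.

6 | UK ; 10 | UK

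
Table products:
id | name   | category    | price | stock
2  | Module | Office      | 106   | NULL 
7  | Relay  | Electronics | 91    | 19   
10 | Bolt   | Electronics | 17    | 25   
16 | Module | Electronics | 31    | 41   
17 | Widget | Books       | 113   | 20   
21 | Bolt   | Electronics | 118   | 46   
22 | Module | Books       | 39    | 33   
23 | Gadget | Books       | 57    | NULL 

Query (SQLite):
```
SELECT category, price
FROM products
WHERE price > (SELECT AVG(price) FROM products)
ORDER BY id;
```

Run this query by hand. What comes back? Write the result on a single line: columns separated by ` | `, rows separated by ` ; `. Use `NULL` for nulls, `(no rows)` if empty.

Scalar subquery: AVG(price) over all products rows = 71.5.
Keep rows where price > that value.

Office | 106 ; Electronics | 91 ; Books | 113 ; Electronics | 118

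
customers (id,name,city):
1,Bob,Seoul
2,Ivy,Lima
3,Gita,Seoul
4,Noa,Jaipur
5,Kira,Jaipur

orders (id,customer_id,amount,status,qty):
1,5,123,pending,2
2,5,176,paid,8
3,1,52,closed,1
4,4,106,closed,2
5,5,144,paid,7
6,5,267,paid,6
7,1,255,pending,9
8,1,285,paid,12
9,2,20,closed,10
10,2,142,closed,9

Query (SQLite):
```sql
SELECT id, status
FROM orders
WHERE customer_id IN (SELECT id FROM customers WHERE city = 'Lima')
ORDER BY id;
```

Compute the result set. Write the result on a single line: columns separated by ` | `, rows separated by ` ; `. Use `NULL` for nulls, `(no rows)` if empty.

9 | closed ; 10 | closed

Inner query: customers.id where city = 'Lima'.
Outer: keep orders rows whose customer_id is in that set.
Inner query → {2}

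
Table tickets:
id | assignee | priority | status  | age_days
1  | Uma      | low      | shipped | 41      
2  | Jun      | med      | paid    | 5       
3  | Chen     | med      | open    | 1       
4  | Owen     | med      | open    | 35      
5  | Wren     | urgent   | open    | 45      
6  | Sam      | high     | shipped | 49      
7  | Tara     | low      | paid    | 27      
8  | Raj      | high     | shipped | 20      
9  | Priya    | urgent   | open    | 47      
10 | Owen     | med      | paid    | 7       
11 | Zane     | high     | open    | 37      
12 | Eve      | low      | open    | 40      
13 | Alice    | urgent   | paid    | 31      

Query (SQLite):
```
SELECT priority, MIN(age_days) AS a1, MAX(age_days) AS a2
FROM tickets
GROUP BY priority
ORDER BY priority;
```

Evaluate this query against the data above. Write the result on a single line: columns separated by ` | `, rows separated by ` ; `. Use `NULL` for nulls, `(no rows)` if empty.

Group tickets by priority.
Per group compute: MIN(age_days), MAX(age_days).
  high: ids {6, 8, 11} → MIN(age_days)=20, MAX(age_days)=49
  low: ids {1, 7, 12} → MIN(age_days)=27, MAX(age_days)=41
  med: ids {2, 3, 4, 10} → MIN(age_days)=1, MAX(age_days)=35
  urgent: ids {5, 9, 13} → MIN(age_days)=31, MAX(age_days)=47

high | 20 | 49 ; low | 27 | 41 ; med | 1 | 35 ; urgent | 31 | 47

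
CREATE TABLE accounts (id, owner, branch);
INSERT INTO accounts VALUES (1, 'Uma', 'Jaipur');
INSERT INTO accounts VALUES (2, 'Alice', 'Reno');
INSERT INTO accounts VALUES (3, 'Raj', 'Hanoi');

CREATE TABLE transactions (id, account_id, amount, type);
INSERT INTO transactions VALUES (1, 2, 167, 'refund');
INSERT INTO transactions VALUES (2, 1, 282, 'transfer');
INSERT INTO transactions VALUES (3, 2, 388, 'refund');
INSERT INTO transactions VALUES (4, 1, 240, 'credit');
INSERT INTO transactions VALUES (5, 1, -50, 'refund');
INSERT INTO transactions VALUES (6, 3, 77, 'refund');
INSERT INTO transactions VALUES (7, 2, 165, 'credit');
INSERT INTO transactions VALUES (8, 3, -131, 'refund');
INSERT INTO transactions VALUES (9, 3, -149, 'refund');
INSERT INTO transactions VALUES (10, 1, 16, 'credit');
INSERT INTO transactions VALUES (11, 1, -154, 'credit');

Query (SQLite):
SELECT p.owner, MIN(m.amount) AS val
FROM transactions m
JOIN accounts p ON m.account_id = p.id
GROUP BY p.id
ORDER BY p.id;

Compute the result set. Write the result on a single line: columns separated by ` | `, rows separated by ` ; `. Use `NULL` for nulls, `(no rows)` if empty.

Join each transactions row to its accounts via account_id.
Group joined rows by accounts.id; compute MIN(m.amount) per group.
  1: ids {2, 4, 5, 10, 11} → MIN(m.amount)=-154
  2: ids {1, 3, 7} → MIN(m.amount)=165
  3: ids {6, 8, 9} → MIN(m.amount)=-149

Uma | -154 ; Alice | 165 ; Raj | -149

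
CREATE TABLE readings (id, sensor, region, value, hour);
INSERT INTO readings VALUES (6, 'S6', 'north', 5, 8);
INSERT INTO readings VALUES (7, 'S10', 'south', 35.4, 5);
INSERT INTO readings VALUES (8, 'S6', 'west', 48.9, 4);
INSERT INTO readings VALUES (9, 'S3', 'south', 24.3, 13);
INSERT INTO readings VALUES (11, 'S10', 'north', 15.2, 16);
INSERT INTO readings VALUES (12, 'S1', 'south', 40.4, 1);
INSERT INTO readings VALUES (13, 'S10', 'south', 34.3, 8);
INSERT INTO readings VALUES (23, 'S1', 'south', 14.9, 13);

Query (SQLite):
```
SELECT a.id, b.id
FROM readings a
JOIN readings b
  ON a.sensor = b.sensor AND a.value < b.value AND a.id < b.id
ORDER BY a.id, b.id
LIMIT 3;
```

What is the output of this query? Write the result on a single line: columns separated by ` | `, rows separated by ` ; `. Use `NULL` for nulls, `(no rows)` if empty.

Pairs (a,b) with same sensor, a.value < b.value, a.id < b.id.
sensor groups: S1:{12,23} S10:{7,11,13} S3:{9} S6:{6,8}
Ordered by (a.id, b.id); first 3.

6 | 8 ; 11 | 13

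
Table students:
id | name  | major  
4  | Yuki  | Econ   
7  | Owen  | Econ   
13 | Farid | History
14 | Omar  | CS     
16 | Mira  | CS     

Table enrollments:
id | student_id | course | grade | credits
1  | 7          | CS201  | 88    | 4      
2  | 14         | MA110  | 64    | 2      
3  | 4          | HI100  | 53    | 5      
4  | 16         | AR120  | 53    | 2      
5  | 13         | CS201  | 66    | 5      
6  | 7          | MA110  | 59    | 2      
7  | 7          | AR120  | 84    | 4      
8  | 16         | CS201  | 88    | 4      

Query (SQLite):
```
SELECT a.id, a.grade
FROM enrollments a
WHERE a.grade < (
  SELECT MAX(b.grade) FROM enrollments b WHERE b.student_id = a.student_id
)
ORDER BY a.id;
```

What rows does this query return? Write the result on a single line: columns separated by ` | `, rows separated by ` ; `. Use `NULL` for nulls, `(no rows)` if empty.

4 | 53 ; 6 | 59 ; 7 | 84

For each enrollments row a, compute MAX(grade) over rows sharing a.student_id.
Keep row a if a.grade < that per-group MAX.
  student_id=4: MAX(grade) = 53
  student_id=7: MAX(grade) = 88
  student_id=13: MAX(grade) = 66
  student_id=14: MAX(grade) = 64
  student_id=16: MAX(grade) = 88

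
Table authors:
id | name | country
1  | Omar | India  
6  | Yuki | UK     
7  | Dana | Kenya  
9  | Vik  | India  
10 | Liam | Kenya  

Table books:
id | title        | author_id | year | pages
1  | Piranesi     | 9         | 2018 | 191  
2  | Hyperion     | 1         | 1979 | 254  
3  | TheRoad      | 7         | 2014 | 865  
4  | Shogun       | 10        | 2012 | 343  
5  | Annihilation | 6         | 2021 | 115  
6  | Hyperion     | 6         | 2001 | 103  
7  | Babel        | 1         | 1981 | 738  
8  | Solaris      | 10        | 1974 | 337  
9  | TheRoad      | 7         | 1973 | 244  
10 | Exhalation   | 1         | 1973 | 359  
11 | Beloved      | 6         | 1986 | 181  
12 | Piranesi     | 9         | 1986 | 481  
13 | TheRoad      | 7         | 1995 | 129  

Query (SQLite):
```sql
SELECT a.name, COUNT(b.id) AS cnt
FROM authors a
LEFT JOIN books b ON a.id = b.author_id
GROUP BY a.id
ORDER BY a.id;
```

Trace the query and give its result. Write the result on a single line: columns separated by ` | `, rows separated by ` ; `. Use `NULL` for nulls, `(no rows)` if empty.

LEFT JOIN keeps every authors row; unmatched ones get NULL for books columns.
Group by authors.id and compute COUNT(b.id). COUNT(col) of an all-NULL group is 0.
  1: ids {2, 7, 10} → COUNT(b.id)=3
  6: ids {5, 6, 11} → COUNT(b.id)=3
  7: ids {3, 9, 13} → COUNT(b.id)=3
  9: ids {1, 12} → COUNT(b.id)=2
  10: ids {4, 8} → COUNT(b.id)=2

Omar | 3 ; Yuki | 3 ; Dana | 3 ; Vik | 2 ; Liam | 2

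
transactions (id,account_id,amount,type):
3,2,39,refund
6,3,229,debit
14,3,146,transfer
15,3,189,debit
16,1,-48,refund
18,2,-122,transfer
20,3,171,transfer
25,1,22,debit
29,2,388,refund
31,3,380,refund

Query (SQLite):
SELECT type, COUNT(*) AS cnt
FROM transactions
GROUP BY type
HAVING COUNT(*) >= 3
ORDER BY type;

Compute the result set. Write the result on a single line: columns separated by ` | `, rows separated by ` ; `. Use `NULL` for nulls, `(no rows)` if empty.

debit | 3 ; refund | 4 ; transfer | 3

Partition transactions by type; compute COUNT(*) within each group.
HAVING: keep groups with count ≥ 3.
  debit: ids {6, 15, 25} → COUNT(*)=3
  refund: ids {3, 16, 29, 31} → COUNT(*)=4
  transfer: ids {14, 18, 20} → COUNT(*)=3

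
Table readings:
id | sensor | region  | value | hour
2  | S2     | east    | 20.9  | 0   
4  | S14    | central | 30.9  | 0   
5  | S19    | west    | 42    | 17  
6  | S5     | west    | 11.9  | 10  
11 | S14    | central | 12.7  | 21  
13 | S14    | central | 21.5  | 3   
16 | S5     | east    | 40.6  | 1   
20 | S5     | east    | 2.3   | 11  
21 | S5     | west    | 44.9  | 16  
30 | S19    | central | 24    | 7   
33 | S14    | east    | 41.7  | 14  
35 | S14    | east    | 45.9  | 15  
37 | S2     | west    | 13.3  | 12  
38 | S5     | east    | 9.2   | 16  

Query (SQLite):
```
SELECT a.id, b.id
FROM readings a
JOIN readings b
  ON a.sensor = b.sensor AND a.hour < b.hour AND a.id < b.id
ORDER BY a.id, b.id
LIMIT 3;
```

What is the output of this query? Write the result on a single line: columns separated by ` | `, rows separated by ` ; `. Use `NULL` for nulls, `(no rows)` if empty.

Pairs (a,b) with same sensor, a.hour < b.hour, a.id < b.id.
sensor groups: S14:{4,11,13,33,35} S19:{5,30} S2:{2,37} S5:{6,16,20,21,38}
Ordered by (a.id, b.id); first 3.

2 | 37 ; 4 | 11 ; 4 | 13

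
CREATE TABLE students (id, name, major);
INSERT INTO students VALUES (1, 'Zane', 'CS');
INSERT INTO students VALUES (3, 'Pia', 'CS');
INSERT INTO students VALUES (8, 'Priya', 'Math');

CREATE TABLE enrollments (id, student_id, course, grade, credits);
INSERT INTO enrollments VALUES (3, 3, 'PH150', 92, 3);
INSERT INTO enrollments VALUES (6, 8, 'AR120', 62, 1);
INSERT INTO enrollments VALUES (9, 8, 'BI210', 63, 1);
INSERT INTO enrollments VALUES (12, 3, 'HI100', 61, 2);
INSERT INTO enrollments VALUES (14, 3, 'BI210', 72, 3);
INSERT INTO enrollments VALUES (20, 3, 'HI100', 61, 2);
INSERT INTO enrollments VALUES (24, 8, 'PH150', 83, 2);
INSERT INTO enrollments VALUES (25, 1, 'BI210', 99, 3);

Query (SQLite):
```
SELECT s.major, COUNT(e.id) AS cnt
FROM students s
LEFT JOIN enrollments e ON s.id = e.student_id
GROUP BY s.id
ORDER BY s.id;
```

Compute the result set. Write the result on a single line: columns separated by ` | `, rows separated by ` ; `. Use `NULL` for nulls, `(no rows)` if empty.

LEFT JOIN keeps every students row; unmatched ones get NULL for enrollments columns.
Group by students.id and compute COUNT(e.id). COUNT(col) of an all-NULL group is 0.
  1: ids {25} → COUNT(e.id)=1
  3: ids {3, 12, 14, 20} → COUNT(e.id)=4
  8: ids {6, 9, 24} → COUNT(e.id)=3

CS | 1 ; CS | 4 ; Math | 3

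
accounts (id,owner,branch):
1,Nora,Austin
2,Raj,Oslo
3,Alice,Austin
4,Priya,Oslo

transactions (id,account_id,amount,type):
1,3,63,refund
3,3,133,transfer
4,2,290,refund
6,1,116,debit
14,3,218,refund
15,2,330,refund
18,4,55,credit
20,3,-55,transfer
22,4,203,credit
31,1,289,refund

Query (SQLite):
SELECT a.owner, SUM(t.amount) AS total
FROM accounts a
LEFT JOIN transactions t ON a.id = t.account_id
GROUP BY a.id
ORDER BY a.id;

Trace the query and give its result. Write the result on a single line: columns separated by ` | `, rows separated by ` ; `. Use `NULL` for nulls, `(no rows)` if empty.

LEFT JOIN keeps every accounts row; unmatched ones get NULL for transactions columns.
Group by accounts.id and compute SUM(t.amount). SUM over an all-NULL group is NULL.
  1: ids {6, 31} → SUM(t.amount)=405
  2: ids {4, 15} → SUM(t.amount)=620
  3: ids {1, 3, 14, 20} → SUM(t.amount)=359
  4: ids {18, 22} → SUM(t.amount)=258

Nora | 405 ; Raj | 620 ; Alice | 359 ; Priya | 258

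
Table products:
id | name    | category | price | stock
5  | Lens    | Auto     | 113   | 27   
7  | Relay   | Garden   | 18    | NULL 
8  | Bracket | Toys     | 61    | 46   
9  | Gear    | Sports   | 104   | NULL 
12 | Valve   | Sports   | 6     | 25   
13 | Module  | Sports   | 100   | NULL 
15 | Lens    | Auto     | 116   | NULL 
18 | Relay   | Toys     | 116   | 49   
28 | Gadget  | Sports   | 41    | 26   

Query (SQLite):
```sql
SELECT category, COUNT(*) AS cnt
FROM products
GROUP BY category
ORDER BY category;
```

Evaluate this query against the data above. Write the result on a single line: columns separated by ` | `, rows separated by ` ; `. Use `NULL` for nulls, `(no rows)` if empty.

Partition products by category; compute COUNT(*) within each group.
  Auto: ids {5, 15} → COUNT(*)=2
  Garden: ids {7} → COUNT(*)=1
  Sports: ids {9, 12, 13, 28} → COUNT(*)=4
  Toys: ids {8, 18} → COUNT(*)=2

Auto | 2 ; Garden | 1 ; Sports | 4 ; Toys | 2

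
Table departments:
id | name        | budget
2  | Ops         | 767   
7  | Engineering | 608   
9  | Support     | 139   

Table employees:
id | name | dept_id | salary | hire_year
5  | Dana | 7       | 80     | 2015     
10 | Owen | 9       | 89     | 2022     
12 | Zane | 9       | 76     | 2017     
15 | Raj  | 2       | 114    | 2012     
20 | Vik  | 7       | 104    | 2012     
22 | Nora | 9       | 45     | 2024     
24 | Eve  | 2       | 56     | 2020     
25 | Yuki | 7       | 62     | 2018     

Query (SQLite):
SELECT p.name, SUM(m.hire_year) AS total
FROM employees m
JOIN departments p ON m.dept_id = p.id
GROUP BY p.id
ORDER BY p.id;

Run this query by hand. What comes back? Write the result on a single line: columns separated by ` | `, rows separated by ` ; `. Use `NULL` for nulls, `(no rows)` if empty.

Ops | 4032 ; Engineering | 6045 ; Support | 6063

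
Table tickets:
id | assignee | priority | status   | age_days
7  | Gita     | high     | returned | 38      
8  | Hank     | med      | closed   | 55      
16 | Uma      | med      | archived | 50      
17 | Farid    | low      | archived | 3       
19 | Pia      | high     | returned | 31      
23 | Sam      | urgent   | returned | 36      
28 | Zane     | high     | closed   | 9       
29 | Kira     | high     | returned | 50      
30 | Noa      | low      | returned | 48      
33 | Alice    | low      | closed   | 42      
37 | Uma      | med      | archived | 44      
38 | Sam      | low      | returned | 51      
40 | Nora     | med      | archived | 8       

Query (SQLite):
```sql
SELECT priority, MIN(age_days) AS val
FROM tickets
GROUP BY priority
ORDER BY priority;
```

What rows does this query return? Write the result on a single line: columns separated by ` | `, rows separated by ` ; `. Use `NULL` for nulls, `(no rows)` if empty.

high | 9 ; low | 3 ; med | 8 ; urgent | 36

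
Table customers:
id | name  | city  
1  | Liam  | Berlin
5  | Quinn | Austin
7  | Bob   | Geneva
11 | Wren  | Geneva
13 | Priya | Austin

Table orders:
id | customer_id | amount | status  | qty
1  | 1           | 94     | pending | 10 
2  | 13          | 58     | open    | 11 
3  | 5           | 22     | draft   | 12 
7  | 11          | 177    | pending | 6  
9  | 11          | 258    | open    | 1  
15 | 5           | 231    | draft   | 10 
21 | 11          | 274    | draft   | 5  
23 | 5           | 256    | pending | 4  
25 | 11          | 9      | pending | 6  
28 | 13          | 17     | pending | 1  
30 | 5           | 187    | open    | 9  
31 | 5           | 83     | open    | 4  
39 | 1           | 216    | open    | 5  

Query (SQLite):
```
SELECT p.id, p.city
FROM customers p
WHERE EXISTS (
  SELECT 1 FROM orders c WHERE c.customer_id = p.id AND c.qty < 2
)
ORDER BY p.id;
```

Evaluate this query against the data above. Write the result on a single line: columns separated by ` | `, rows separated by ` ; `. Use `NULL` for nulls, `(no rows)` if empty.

For each customers row, check whether any orders with matching customer_id has qty < 2.
Keep rows where that is true.

11 | Geneva ; 13 | Austin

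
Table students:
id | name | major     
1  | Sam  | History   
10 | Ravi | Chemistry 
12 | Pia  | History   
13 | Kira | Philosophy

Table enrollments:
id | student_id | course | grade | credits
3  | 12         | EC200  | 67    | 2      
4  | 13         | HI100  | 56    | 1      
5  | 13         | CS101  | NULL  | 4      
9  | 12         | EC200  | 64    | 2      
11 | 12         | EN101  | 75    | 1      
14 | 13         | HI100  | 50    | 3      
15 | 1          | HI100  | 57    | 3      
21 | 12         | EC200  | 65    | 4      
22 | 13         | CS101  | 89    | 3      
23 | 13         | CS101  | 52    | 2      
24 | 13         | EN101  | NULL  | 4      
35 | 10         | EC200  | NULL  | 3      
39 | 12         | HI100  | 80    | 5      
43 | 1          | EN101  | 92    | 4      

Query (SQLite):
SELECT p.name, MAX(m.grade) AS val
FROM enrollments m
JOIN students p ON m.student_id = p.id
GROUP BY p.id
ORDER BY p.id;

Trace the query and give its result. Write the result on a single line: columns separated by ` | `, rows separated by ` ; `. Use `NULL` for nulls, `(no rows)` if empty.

Join each enrollments row to its students via student_id.
Group joined rows by students.id; compute MAX(m.grade) per group.
  1: ids {15, 43} → MAX(m.grade)=92
  10: ids {35} → MAX(m.grade)=NULL
  12: ids {3, 9, 11, 21, 39} → MAX(m.grade)=80
  13: ids {4, 5, 14, 22, 23, 24} → MAX(m.grade)=89

Sam | 92 ; Ravi | NULL ; Pia | 80 ; Kira | 89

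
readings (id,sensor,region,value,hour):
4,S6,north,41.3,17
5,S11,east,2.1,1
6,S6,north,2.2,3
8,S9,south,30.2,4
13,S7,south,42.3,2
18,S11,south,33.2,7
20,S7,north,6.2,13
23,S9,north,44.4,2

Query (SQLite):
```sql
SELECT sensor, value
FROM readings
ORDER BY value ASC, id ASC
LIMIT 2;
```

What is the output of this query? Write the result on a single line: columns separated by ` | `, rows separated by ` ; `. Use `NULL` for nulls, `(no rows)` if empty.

Sort by value asc, tiebreak id asc: (2.1, id=5), (2.2, id=6), (6.2, id=20), (30.2, id=8), (33.2, id=18) …. Take first 2.

S11 | 2.1 ; S6 | 2.2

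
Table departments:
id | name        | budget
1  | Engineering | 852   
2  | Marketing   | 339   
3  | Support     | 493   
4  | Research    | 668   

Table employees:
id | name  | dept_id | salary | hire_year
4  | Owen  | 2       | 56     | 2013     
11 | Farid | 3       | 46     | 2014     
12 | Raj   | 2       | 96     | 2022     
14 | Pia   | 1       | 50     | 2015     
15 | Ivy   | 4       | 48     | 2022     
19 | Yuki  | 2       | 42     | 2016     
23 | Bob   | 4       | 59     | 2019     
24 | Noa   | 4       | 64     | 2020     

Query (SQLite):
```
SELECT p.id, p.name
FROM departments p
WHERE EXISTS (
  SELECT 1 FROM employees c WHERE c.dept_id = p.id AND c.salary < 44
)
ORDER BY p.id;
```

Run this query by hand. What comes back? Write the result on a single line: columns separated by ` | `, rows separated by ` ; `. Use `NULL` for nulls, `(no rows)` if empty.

For each departments row, check whether any employees with matching dept_id has salary < 44.
Keep rows where that is true.

2 | Marketing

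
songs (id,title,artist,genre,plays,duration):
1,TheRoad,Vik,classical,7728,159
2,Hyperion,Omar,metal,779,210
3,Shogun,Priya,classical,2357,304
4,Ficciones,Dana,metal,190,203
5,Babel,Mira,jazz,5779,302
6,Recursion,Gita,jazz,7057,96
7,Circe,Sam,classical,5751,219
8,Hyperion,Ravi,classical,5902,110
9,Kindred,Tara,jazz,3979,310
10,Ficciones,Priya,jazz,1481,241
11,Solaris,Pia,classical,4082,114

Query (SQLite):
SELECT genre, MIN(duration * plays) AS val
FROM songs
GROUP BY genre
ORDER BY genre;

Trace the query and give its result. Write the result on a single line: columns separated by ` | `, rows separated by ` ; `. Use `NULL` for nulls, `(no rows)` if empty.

For each row compute duration * plays.
Group by genre; take MIN of the expression per group.
  classical: ids {1, 3, 7, 8, 11} → MIN(duration * plays)=465348
  jazz: ids {5, 6, 9, 10} → MIN(duration * plays)=356921
  metal: ids {2, 4} → MIN(duration * plays)=38570

classical | 465348 ; jazz | 356921 ; metal | 38570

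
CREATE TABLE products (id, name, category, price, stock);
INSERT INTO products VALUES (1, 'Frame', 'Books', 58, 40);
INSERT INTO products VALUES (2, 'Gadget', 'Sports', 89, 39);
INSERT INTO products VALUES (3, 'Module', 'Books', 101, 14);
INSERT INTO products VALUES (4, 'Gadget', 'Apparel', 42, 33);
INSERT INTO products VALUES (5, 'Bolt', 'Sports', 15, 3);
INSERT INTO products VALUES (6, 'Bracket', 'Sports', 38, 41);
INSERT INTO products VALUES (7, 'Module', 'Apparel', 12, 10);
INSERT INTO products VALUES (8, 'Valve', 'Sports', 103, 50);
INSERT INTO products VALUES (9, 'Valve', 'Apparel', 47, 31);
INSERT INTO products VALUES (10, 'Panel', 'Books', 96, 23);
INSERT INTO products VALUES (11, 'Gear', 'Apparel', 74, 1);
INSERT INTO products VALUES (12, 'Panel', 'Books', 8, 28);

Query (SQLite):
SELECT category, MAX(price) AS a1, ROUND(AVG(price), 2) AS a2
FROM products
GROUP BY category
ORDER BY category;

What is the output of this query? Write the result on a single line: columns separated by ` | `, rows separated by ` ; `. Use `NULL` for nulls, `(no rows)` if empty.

Group products by category.
Per group compute: MAX(price), ROUND(AVG(price), 2).
  Apparel: ids {4, 7, 9, 11} → MAX(price)=74, ROUND(AVG(price), 2)=43.75
  Books: ids {1, 3, 10, 12} → MAX(price)=101, ROUND(AVG(price), 2)=65.75
  Sports: ids {2, 5, 6, 8} → MAX(price)=103, ROUND(AVG(price), 2)=61.25

Apparel | 74 | 43.75 ; Books | 101 | 65.75 ; Sports | 103 | 61.25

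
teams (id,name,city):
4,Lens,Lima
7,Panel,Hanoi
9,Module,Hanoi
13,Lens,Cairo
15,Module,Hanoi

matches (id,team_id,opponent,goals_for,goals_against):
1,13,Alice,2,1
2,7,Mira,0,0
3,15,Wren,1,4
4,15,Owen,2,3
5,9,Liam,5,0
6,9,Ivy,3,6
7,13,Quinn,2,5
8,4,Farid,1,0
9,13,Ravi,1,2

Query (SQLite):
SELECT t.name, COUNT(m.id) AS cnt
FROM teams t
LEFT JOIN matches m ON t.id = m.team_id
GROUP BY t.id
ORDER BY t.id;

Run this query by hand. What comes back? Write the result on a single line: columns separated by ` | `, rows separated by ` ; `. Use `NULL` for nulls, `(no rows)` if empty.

Lens | 1 ; Panel | 1 ; Module | 2 ; Lens | 3 ; Module | 2

LEFT JOIN keeps every teams row; unmatched ones get NULL for matches columns.
Group by teams.id and compute COUNT(m.id). COUNT(col) of an all-NULL group is 0.
  4: ids {8} → COUNT(m.id)=1
  7: ids {2} → COUNT(m.id)=1
  9: ids {5, 6} → COUNT(m.id)=2
  13: ids {1, 7, 9} → COUNT(m.id)=3
  15: ids {3, 4} → COUNT(m.id)=2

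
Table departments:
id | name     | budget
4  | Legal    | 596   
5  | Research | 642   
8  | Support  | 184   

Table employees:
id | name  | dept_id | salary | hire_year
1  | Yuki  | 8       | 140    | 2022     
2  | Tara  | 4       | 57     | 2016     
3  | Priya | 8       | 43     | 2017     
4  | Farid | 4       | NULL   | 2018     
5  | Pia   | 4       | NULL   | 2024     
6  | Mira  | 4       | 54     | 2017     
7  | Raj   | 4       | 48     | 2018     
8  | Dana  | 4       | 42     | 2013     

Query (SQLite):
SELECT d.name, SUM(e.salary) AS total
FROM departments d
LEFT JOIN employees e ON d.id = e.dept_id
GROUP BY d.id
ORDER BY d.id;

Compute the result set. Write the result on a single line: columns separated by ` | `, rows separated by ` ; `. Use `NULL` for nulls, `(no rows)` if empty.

Legal | 201 ; Research | NULL ; Support | 183

LEFT JOIN keeps every departments row; unmatched ones get NULL for employees columns.
Group by departments.id and compute SUM(e.salary). SUM over an all-NULL group is NULL.
  4: ids {2, 4, 5, 6, 7, 8} → SUM(e.salary)=201
  5: ids {—} → SUM(e.salary)=NULL
  8: ids {1, 3} → SUM(e.salary)=183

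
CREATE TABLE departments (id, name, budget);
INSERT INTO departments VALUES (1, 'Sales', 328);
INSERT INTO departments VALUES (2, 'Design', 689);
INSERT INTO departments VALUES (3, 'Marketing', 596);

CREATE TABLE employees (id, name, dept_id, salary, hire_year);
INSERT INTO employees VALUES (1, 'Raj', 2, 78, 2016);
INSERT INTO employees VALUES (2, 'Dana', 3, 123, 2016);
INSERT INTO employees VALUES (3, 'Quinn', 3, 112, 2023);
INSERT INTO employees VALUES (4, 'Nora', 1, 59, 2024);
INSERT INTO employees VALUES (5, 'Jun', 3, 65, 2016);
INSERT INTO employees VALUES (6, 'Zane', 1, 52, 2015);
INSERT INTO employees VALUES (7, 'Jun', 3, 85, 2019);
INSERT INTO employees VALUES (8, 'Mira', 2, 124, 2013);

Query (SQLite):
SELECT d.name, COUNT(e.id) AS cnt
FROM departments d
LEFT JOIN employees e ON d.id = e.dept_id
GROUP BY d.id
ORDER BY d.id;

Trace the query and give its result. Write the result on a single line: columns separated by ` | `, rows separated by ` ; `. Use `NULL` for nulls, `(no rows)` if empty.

LEFT JOIN keeps every departments row; unmatched ones get NULL for employees columns.
Group by departments.id and compute COUNT(e.id). COUNT(col) of an all-NULL group is 0.
  1: ids {4, 6} → COUNT(e.id)=2
  2: ids {1, 8} → COUNT(e.id)=2
  3: ids {2, 3, 5, 7} → COUNT(e.id)=4

Sales | 2 ; Design | 2 ; Marketing | 4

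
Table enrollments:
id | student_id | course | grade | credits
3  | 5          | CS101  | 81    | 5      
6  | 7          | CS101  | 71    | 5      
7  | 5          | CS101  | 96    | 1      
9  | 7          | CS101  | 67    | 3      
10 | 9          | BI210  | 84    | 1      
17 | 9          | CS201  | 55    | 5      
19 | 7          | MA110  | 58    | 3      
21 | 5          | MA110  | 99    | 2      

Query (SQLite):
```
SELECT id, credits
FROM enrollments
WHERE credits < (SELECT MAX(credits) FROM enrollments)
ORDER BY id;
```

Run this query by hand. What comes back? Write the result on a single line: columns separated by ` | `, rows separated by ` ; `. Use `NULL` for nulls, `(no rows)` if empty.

7 | 1 ; 9 | 3 ; 10 | 1 ; 19 | 3 ; 21 | 2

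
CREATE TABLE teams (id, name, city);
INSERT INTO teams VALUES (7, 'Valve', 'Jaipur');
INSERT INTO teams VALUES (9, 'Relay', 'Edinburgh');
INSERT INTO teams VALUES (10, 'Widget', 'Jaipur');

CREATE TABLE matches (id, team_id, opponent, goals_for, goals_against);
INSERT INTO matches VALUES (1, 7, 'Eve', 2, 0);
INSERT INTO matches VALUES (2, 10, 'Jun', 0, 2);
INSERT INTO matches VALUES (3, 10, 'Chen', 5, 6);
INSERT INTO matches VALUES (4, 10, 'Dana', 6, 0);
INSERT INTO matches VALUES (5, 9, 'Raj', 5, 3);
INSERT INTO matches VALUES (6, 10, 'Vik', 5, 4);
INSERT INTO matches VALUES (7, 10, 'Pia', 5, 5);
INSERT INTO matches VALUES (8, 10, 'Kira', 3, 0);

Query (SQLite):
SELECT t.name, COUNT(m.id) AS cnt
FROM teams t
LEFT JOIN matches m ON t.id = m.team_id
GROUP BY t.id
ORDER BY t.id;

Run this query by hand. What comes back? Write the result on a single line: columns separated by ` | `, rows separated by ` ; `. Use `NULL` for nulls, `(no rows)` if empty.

LEFT JOIN keeps every teams row; unmatched ones get NULL for matches columns.
Group by teams.id and compute COUNT(m.id). COUNT(col) of an all-NULL group is 0.
  7: ids {1} → COUNT(m.id)=1
  9: ids {5} → COUNT(m.id)=1
  10: ids {2, 3, 4, 6, 7, 8} → COUNT(m.id)=6

Valve | 1 ; Relay | 1 ; Widget | 6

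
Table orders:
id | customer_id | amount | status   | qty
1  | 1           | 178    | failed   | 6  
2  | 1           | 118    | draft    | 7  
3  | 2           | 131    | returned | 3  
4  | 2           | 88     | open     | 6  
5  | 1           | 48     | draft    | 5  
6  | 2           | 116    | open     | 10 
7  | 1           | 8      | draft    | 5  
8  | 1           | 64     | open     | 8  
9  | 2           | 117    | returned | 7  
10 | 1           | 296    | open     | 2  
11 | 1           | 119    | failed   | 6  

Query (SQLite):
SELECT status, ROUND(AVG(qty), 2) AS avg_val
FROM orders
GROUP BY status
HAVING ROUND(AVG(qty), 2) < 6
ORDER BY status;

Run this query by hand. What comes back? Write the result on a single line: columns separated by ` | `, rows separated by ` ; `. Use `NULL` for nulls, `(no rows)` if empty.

Partition orders by status; compute ROUND(AVG(qty), 2) within each group.
HAVING: keep groups where ROUND(AVG(qty), 2) < 6.
  draft: ids {2, 5, 7} → ROUND(AVG(qty), 2)=5.67
  failed: ids {1, 11} → ROUND(AVG(qty), 2)=6
  open: ids {4, 6, 8, 10} → ROUND(AVG(qty), 2)=6.5
  returned: ids {3, 9} → ROUND(AVG(qty), 2)=5

draft | 5.67 ; returned | 5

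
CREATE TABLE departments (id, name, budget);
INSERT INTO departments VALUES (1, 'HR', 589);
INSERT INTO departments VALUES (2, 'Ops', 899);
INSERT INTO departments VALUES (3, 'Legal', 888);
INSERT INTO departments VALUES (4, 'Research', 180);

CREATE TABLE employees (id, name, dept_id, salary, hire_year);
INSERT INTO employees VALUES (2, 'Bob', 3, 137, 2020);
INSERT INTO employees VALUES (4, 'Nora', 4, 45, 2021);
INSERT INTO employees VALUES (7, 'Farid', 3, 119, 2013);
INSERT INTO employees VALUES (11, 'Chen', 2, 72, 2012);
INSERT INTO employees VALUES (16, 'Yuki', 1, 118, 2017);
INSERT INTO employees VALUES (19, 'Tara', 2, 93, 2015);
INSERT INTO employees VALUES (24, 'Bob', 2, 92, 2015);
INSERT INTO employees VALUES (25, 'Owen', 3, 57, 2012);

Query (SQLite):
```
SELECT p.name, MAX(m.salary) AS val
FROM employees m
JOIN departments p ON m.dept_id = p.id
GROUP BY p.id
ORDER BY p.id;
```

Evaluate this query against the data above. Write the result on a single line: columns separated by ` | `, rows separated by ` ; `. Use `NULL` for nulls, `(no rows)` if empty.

Join each employees row to its departments via dept_id.
Group joined rows by departments.id; compute MAX(m.salary) per group.
  1: ids {16} → MAX(m.salary)=118
  2: ids {11, 19, 24} → MAX(m.salary)=93
  3: ids {2, 7, 25} → MAX(m.salary)=137
  4: ids {4} → MAX(m.salary)=45

HR | 118 ; Ops | 93 ; Legal | 137 ; Research | 45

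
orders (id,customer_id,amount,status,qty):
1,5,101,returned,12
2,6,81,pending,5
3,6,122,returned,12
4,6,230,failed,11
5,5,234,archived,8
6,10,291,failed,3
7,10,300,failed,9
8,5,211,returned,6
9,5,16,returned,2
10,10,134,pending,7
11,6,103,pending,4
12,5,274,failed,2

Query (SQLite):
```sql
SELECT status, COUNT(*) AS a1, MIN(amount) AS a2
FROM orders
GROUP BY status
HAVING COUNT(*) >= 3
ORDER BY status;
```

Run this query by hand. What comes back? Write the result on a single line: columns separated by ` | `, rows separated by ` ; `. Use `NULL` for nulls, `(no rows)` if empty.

Group orders by status.
Per group compute: COUNT(*), MIN(amount).
HAVING: drop groups with fewer than 3 rows.
  archived: ids {5} → COUNT(*)=1, MIN(amount)=234
  failed: ids {4, 6, 7, 12} → COUNT(*)=4, MIN(amount)=230
  pending: ids {2, 10, 11} → COUNT(*)=3, MIN(amount)=81
  returned: ids {1, 3, 8, 9} → COUNT(*)=4, MIN(amount)=16

failed | 4 | 230 ; pending | 3 | 81 ; returned | 4 | 16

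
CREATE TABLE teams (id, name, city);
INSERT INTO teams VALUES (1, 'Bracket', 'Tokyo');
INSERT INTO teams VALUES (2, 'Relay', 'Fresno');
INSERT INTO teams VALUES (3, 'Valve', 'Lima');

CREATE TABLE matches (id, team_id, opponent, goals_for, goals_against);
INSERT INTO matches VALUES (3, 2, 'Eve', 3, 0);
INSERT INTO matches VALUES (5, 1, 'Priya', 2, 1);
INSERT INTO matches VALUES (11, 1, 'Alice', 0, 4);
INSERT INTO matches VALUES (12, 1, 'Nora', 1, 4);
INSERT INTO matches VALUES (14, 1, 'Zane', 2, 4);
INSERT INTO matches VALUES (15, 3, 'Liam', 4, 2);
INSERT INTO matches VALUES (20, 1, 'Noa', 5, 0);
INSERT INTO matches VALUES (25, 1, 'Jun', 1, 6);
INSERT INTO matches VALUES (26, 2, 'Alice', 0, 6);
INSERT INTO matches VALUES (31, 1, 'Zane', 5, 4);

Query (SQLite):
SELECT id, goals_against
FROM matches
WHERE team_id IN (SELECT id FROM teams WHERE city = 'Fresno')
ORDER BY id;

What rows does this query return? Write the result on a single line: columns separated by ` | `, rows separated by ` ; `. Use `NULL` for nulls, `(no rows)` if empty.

Inner query: teams.id where city = 'Fresno'.
Outer: keep matches rows whose team_id is in that set.
Inner query → {2}

3 | 0 ; 26 | 6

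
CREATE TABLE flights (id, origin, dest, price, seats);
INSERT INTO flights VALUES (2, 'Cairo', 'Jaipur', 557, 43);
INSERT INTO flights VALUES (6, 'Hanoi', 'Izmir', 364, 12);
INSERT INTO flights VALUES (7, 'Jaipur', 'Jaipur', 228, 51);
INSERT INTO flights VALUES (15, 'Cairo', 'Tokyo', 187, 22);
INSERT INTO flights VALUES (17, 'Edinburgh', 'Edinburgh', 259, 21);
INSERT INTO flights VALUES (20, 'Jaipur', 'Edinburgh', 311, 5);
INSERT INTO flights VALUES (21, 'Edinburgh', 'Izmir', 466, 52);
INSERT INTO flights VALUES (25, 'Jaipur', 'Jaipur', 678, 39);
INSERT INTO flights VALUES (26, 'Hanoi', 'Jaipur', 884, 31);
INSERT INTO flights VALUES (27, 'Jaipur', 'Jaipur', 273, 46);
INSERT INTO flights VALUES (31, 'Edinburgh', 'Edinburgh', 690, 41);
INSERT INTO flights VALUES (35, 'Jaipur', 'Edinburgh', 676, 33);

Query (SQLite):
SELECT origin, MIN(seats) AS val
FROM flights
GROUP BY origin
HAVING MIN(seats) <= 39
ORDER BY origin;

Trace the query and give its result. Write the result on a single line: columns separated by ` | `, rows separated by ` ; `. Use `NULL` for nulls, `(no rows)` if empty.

Partition flights by origin; compute MIN(seats) within each group.
HAVING: keep groups where MIN(seats) <= 39.
  Cairo: ids {2, 15} → MIN(seats)=22
  Edinburgh: ids {17, 21, 31} → MIN(seats)=21
  Hanoi: ids {6, 26} → MIN(seats)=12
  Jaipur: ids {7, 20, 25, 27, 35} → MIN(seats)=5

Cairo | 22 ; Edinburgh | 21 ; Hanoi | 12 ; Jaipur | 5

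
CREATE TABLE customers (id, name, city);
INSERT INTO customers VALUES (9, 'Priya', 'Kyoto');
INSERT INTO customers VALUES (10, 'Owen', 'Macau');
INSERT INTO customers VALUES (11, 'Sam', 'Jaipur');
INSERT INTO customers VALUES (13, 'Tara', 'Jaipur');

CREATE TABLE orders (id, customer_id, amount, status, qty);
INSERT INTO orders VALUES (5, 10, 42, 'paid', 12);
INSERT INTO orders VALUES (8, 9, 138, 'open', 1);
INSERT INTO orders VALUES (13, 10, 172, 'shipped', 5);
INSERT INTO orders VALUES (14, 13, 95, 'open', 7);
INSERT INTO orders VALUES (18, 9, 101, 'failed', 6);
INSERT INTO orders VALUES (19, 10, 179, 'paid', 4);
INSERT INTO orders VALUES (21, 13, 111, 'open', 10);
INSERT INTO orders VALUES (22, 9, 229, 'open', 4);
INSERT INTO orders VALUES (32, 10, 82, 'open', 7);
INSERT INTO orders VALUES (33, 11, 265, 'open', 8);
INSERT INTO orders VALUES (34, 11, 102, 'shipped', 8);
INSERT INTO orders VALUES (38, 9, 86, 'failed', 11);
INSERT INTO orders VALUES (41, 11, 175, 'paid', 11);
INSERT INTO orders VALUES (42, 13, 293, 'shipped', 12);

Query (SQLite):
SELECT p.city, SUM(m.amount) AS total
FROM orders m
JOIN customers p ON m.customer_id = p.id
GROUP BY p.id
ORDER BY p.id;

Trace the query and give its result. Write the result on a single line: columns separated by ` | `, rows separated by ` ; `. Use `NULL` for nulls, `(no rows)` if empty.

Join each orders row to its customers via customer_id.
Group joined rows by customers.id; compute SUM(m.amount) per group.
  9: ids {8, 18, 22, 38} → SUM(m.amount)=554
  10: ids {5, 13, 19, 32} → SUM(m.amount)=475
  11: ids {33, 34, 41} → SUM(m.amount)=542
  13: ids {14, 21, 42} → SUM(m.amount)=499

Kyoto | 554 ; Macau | 475 ; Jaipur | 542 ; Jaipur | 499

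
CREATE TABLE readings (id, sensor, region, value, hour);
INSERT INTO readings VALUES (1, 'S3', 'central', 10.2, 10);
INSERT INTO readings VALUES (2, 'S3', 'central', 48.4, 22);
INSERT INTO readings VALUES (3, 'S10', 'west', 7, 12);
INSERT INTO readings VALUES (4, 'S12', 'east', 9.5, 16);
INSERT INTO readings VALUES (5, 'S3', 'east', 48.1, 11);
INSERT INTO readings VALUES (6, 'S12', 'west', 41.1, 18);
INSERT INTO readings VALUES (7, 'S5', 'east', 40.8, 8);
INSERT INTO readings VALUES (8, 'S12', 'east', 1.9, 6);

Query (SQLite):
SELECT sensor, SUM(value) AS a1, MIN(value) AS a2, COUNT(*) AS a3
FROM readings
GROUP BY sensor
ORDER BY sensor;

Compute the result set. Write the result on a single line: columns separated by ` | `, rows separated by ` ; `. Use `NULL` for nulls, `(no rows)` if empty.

S10 | 7 | 7 | 1 ; S12 | 52.5 | 1.9 | 3 ; S3 | 106.7 | 10.2 | 3 ; S5 | 40.8 | 40.8 | 1

Group readings by sensor.
Per group compute: SUM(value), MIN(value), COUNT(*).
  S10: ids {3} → SUM(value)=7, MIN(value)=7, COUNT(*)=1
  S12: ids {4, 6, 8} → SUM(value)=52.5, MIN(value)=1.9, COUNT(*)=3
  S3: ids {1, 2, 5} → SUM(value)=106.7, MIN(value)=10.2, COUNT(*)=3
  S5: ids {7} → SUM(value)=40.8, MIN(value)=40.8, COUNT(*)=1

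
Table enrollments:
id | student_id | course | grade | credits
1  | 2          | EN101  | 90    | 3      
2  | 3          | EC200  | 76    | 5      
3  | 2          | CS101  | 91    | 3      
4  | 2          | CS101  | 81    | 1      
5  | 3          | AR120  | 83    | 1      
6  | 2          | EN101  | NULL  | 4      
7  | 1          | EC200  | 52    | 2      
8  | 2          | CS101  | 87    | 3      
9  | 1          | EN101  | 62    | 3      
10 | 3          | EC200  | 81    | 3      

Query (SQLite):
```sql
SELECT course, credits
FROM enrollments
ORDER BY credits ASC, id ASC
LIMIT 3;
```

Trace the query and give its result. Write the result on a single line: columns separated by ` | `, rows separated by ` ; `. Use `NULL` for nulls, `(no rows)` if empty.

Sort by credits asc, tiebreak id asc: (1, id=4), (1, id=5), (2, id=7), (3, id=1), (3, id=3), (3, id=8) …. Take first 3.

CS101 | 1 ; AR120 | 1 ; EC200 | 2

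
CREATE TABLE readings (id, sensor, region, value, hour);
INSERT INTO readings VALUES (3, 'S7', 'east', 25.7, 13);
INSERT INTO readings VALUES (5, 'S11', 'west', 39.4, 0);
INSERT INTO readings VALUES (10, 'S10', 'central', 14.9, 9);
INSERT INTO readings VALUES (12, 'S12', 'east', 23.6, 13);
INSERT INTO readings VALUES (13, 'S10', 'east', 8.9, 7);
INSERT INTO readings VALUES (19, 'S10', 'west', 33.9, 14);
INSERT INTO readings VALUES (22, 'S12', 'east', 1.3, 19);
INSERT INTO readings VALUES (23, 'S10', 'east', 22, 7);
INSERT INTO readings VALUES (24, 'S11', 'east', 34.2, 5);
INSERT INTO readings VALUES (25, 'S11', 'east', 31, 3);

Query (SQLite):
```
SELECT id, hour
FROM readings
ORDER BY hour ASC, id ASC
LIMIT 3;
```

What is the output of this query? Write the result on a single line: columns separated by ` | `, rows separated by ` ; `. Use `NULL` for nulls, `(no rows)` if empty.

5 | 0 ; 25 | 3 ; 24 | 5

Sort by hour asc, tiebreak id asc: (0, id=5), (3, id=25), (5, id=24), (7, id=13), (7, id=23), (9, id=10) …. Take first 3.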